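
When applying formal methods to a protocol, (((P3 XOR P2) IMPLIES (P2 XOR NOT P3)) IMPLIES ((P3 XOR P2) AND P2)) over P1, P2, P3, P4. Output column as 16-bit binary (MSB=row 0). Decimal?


Formula: (((P3 XOR P2) IMPLIES (P2 XOR NOT P3)) IMPLIES ((P3 XOR P2) AND P2)) over P1, P2, P3, P4 (16 rows)
Evaluate each row (bits = P1,P2,P3,P4, MSB first):
  row 0 [0000]: (((0 XOR 0) IMPLIES (0 XOR NOT 0)) IMPLIES ((0 XOR 0) AND 0)) -> 0
  row 1 [0001]: (((0 XOR 0) IMPLIES (0 XOR NOT 0)) IMPLIES ((0 XOR 0) AND 0)) -> 0
  row 2 [0010]: (((1 XOR 0) IMPLIES (0 XOR NOT 1)) IMPLIES ((1 XOR 0) AND 0)) -> 1
  row 3 [0011]: (((1 XOR 0) IMPLIES (0 XOR NOT 1)) IMPLIES ((1 XOR 0) AND 0)) -> 1
  row 4 [0100]: (((0 XOR 1) IMPLIES (1 XOR NOT 0)) IMPLIES ((0 XOR 1) AND 1)) -> 1
  row 5 [0101]: (((0 XOR 1) IMPLIES (1 XOR NOT 0)) IMPLIES ((0 XOR 1) AND 1)) -> 1
  row 6 [0110]: (((1 XOR 1) IMPLIES (1 XOR NOT 1)) IMPLIES ((1 XOR 1) AND 1)) -> 0
  row 7 [0111]: (((1 XOR 1) IMPLIES (1 XOR NOT 1)) IMPLIES ((1 XOR 1) AND 1)) -> 0
  row 8 [1000]: (((0 XOR 0) IMPLIES (0 XOR NOT 0)) IMPLIES ((0 XOR 0) AND 0)) -> 0
  row 9 [1001]: (((0 XOR 0) IMPLIES (0 XOR NOT 0)) IMPLIES ((0 XOR 0) AND 0)) -> 0
  row 10 [1010]: (((1 XOR 0) IMPLIES (0 XOR NOT 1)) IMPLIES ((1 XOR 0) AND 0)) -> 1
  row 11 [1011]: (((1 XOR 0) IMPLIES (0 XOR NOT 1)) IMPLIES ((1 XOR 0) AND 0)) -> 1
  row 12 [1100]: (((0 XOR 1) IMPLIES (1 XOR NOT 0)) IMPLIES ((0 XOR 1) AND 1)) -> 1
  row 13 [1101]: (((0 XOR 1) IMPLIES (1 XOR NOT 0)) IMPLIES ((0 XOR 1) AND 1)) -> 1
  row 14 [1110]: (((1 XOR 1) IMPLIES (1 XOR NOT 1)) IMPLIES ((1 XOR 1) AND 1)) -> 0
  row 15 [1111]: (((1 XOR 1) IMPLIES (1 XOR NOT 1)) IMPLIES ((1 XOR 1) AND 1)) -> 0
Full result column, 4 rows per line (P1,P2 fixed per line; P3,P4 runs 00..11 left to right):
  rows 0-3 [P1,P2=00]: 0011  = hex 3
  rows 4-7 [P1,P2=01]: 1100  = hex C
  rows 8-11 [P1,P2=10]: 0011  = hex 3
  rows 12-15 [P1,P2=11]: 1100  = hex C
Output column (row 0 .. row 15) = 0011110000111100
Output column grouped in 4s = 0011 1100 0011 1100 = 0x3C3C
Convert to decimal digit by digit (value = value*16 + digit):
  3 -> 3
  3*16 + 12 (C) = 60
  60*16 + 3 = 963
  963*16 + 12 (C) = 15420
Decimal = 15420

15420


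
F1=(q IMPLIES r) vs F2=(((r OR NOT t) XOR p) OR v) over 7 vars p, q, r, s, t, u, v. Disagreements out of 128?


F1 = (q IMPLIES r)
F2 = (((r OR NOT t) XOR p) OR v)
Evaluate both on each of 128 rows (bits = p,q,r,s,t,u,v):
  row 0 [0000000]: F1=1 F2=1 -> 0
  row 1 [0000001]: F1=1 F2=1 -> 0
  row 2 [0000010]: F1=1 F2=1 -> 0
  row 3 [0000011]: F1=1 F2=1 -> 0
  row 4 [0000100]: F1=1 F2=0 (differ) -> 1
  (every remaining row is evaluated the same way; all 128 results are listed next)
Full result column, 8 rows per line (p,q,r,s fixed per line; t,u,v runs 000..111 left to right):
  rows 0-7 [p,q,r,s=0000]: 00001010  (ones: 2)
  rows 8-15 [p,q,r,s=0001]: 00001010  (ones: 2)
  rows 16-23 [p,q,r,s=0010]: 00000000  (ones: 0)
  rows 24-31 [p,q,r,s=0011]: 00000000  (ones: 0)
  rows 32-39 [p,q,r,s=0100]: 11110101  (ones: 6)
  rows 40-47 [p,q,r,s=0101]: 11110101  (ones: 6)
  rows 48-55 [p,q,r,s=0110]: 00000000  (ones: 0)
  rows 56-63 [p,q,r,s=0111]: 00000000  (ones: 0)
  rows 64-71 [p,q,r,s=1000]: 10100000  (ones: 2)
  rows 72-79 [p,q,r,s=1001]: 10100000  (ones: 2)
  rows 80-87 [p,q,r,s=1010]: 10101010  (ones: 4)
  rows 88-95 [p,q,r,s=1011]: 10101010  (ones: 4)
  rows 96-103 [p,q,r,s=1100]: 01011111  (ones: 6)
  rows 104-111 [p,q,r,s=1101]: 01011111  (ones: 6)
  rows 112-119 [p,q,r,s=1110]: 10101010  (ones: 4)
  rows 120-127 [p,q,r,s=1111]: 10101010  (ones: 4)
Disagreements = 2+2+0+0+6+6+0+0+2+2+4+4+6+6+4+4 = 48

48


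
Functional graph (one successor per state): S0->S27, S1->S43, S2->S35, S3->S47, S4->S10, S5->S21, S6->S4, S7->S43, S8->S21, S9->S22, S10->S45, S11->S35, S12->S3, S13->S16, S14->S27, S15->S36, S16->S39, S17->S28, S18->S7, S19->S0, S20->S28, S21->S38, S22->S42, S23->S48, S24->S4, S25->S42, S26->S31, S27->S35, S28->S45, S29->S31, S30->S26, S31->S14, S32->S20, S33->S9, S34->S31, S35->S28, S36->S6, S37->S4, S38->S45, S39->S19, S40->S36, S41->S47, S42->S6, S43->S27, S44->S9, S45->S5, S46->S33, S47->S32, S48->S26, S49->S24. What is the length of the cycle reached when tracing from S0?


Trace from S0 until a state repeats:
  S0 -> S27 -> S35 -> S28 -> S45 -> S5 -> S21 -> S38 -> S45
S45 first seen at step 4, revisited at step 8.
Cycle length = 8 - 4 = 4

4


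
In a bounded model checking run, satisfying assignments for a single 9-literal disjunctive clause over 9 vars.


Step 1: Total=2^9=512
Step 2: Unsat when all 9 false: 2^0=1
Step 3: Sat=512-1=511

511


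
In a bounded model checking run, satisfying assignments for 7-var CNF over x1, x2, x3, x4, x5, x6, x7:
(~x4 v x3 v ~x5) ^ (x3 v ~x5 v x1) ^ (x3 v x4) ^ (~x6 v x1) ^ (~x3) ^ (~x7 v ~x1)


CNF with 6 clauses over 7 vars (128 assignments).
An assignment satisfies CNF iff every clause has >=1 true literal.
Check each row (bits = x1,x2,x3,x4,x5,x6,x7; clause T/F shown):
  row 0 [0000000]: clauses=TTFTTT -> 0
  row 1 [0000001]: clauses=TTFTTT -> 0
  row 2 [0000010]: clauses=TTFFTT -> 0
  row 3 [0000011]: clauses=TTFFTT -> 0
  row 4 [0000100]: clauses=TFFTTT -> 0
  (every remaining row is evaluated the same way; all 128 results are listed next)
Full result column, 8 rows per line (x1,x2,x3,x4 fixed per line; x5,x6,x7 runs 000..111 left to right):
  rows 0-7 [x1,x2,x3,x4=0000]: 00000000  (ones: 0)
  rows 8-15 [x1,x2,x3,x4=0001]: 11000000  (ones: 2)
  rows 16-23 [x1,x2,x3,x4=0010]: 00000000  (ones: 0)
  rows 24-31 [x1,x2,x3,x4=0011]: 00000000  (ones: 0)
  rows 32-39 [x1,x2,x3,x4=0100]: 00000000  (ones: 0)
  rows 40-47 [x1,x2,x3,x4=0101]: 11000000  (ones: 2)
  rows 48-55 [x1,x2,x3,x4=0110]: 00000000  (ones: 0)
  rows 56-63 [x1,x2,x3,x4=0111]: 00000000  (ones: 0)
  rows 64-71 [x1,x2,x3,x4=1000]: 00000000  (ones: 0)
  rows 72-79 [x1,x2,x3,x4=1001]: 10100000  (ones: 2)
  rows 80-87 [x1,x2,x3,x4=1010]: 00000000  (ones: 0)
  rows 88-95 [x1,x2,x3,x4=1011]: 00000000  (ones: 0)
  rows 96-103 [x1,x2,x3,x4=1100]: 00000000  (ones: 0)
  rows 104-111 [x1,x2,x3,x4=1101]: 10100000  (ones: 2)
  rows 112-119 [x1,x2,x3,x4=1110]: 00000000  (ones: 0)
  rows 120-127 [x1,x2,x3,x4=1111]: 00000000  (ones: 0)
Satisfying assignments = 0+2+0+0+0+2+0+0+0+2+0+0+0+2+0+0 = 8

8


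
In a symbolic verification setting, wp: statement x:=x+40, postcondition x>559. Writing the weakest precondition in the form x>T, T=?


Formula: wp(x:=E, P) = P[E/x] (substitute E for x in postcondition)
Step 1: Postcondition: x>559
Step 2: Substitute x+40 for x: x+40>559
Step 3: Solve for x: x > 559-40 = 519

519


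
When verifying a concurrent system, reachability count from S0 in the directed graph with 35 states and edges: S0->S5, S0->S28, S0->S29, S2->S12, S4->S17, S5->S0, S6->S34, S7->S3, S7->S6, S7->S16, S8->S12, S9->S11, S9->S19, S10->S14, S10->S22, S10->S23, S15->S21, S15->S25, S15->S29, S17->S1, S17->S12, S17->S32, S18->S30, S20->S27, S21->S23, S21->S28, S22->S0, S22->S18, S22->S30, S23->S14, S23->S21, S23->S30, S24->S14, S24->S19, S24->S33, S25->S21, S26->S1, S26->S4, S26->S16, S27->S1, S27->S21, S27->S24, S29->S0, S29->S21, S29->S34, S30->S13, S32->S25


BFS from S0:
  layer 0: {S0}
  layer 1: {S5, S28, S29}
  layer 2: {S21, S34}
  layer 3: {S23}
  layer 4: {S14, S30}
  layer 5: {S13}
Reachable set: {S0, S5, S13, S14, S21, S23, S28, S29, S30, S34}
Count = 10

10


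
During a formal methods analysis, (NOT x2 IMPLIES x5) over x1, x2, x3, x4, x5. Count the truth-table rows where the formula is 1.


Formula: (NOT x2 IMPLIES x5) over 5 vars (32 rows)
Evaluate each row (x1, x2, x3, x4, x5 as bits, MSB first):
  row 0 [00000]: (NOT 0 IMPLIES 0) -> 0
  row 1 [00001]: (NOT 0 IMPLIES 1) -> 1
  row 2 [00010]: (NOT 0 IMPLIES 0) -> 0
  row 3 [00011]: (NOT 0 IMPLIES 1) -> 1
  row 4 [00100]: (NOT 0 IMPLIES 0) -> 0
  row 5 [00101]: (NOT 0 IMPLIES 1) -> 1
  row 6 [00110]: (NOT 0 IMPLIES 0) -> 0
  row 7 [00111]: (NOT 0 IMPLIES 1) -> 1
  row 8 [01000]: (NOT 1 IMPLIES 0) -> 1
  row 9 [01001]: (NOT 1 IMPLIES 1) -> 1
  row 10 [01010]: (NOT 1 IMPLIES 0) -> 1
  row 11 [01011]: (NOT 1 IMPLIES 1) -> 1
  row 12 [01100]: (NOT 1 IMPLIES 0) -> 1
  row 13 [01101]: (NOT 1 IMPLIES 1) -> 1
  row 14 [01110]: (NOT 1 IMPLIES 0) -> 1
  row 15 [01111]: (NOT 1 IMPLIES 1) -> 1
  row 16 [10000]: (NOT 0 IMPLIES 0) -> 0
  row 17 [10001]: (NOT 0 IMPLIES 1) -> 1
  row 18 [10010]: (NOT 0 IMPLIES 0) -> 0
  row 19 [10011]: (NOT 0 IMPLIES 1) -> 1
  row 20 [10100]: (NOT 0 IMPLIES 0) -> 0
  row 21 [10101]: (NOT 0 IMPLIES 1) -> 1
  row 22 [10110]: (NOT 0 IMPLIES 0) -> 0
  row 23 [10111]: (NOT 0 IMPLIES 1) -> 1
  row 24 [11000]: (NOT 1 IMPLIES 0) -> 1
  row 25 [11001]: (NOT 1 IMPLIES 1) -> 1
  row 26 [11010]: (NOT 1 IMPLIES 0) -> 1
  row 27 [11011]: (NOT 1 IMPLIES 1) -> 1
  row 28 [11100]: (NOT 1 IMPLIES 0) -> 1
  row 29 [11101]: (NOT 1 IMPLIES 1) -> 1
  row 30 [11110]: (NOT 1 IMPLIES 0) -> 1
  row 31 [11111]: (NOT 1 IMPLIES 1) -> 1
Full result column, 8 rows per line (x1,x2 fixed per line; x3,x4,x5 runs 000..111 left to right):
  rows 0-7 [x1,x2=00]: 01010101  (ones: 4)
  rows 8-15 [x1,x2=01]: 11111111  (ones: 8)
  rows 16-23 [x1,x2=10]: 01010101  (ones: 4)
  rows 24-31 [x1,x2=11]: 11111111  (ones: 8)
Count of 1-rows = 4+8+4+8 = 24

24


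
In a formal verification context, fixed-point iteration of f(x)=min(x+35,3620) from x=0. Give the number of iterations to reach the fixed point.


Step 1: x=0, cap=3620, increment=35
Step 2: x grows by 35 each step until capped at 3620; fixed point is x=3620
Step 3: iterations = ceil(3620/35) = 104

104


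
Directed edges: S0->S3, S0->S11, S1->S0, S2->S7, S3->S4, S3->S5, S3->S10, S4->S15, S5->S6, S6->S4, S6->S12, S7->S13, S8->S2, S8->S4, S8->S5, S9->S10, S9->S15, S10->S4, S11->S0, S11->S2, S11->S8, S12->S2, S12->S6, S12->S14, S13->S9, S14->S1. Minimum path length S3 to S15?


BFS layer-by-layer from S3:
  dist 0: {S3}
  dist 1: {S4, S5, S10}
  dist 2: {S6, S15}
  -> S15 reached at distance 2
Shortest path length = 2

2


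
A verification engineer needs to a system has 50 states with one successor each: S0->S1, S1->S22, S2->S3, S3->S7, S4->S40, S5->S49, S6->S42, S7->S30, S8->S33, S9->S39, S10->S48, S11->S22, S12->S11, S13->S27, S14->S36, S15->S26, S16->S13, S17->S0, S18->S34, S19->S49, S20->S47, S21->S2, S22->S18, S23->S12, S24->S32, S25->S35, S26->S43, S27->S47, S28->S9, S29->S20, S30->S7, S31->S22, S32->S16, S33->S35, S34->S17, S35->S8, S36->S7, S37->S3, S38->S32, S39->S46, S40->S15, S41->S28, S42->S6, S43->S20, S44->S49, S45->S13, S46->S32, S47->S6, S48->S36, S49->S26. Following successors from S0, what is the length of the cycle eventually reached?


Trace from S0 until a state repeats:
  S0 -> S1 -> S22 -> S18 -> S34 -> S17 -> S0
S0 first seen at step 0, revisited at step 6.
Cycle length = 6 - 0 = 6

6


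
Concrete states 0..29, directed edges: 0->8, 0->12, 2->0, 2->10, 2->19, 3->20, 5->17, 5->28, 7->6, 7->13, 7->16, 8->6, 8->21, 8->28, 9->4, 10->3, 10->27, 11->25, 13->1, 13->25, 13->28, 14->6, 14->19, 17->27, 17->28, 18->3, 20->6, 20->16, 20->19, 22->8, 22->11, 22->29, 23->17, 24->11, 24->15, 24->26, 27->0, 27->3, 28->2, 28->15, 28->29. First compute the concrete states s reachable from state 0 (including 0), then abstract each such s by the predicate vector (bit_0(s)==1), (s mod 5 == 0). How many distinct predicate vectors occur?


BFS from 0:
Concrete reachable: {0, 2, 3, 6, 8, 10, 12, 15, 16, 19, 20, 21, 27, 28, 29}
Abstract via predicates (bit_0(s)==1), (s mod 5 == 0):
  (0,0) <- {2, 6, 8, 12, 16, 28}
  (0,1) <- {0, 10, 20}
  (1,0) <- {3, 19, 21, 27, 29}
  (1,1) <- {15}
Distinct abstract states = 4

4


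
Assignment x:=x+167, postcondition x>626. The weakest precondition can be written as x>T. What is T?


Formula: wp(x:=E, P) = P[E/x] (substitute E for x in postcondition)
Step 1: Postcondition: x>626
Step 2: Substitute x+167 for x: x+167>626
Step 3: Solve for x: x > 626-167 = 459

459


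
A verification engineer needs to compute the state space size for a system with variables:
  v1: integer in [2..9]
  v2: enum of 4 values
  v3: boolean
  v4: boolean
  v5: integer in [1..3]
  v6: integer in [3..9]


State space = product of domain sizes of all variables.
Domain sizes:
  v1 (integer in [2..9]): 8
  v2 (enum of 4 values): 4
  v3 (boolean): 2
  v4 (boolean): 2
  v5 (integer in [1..3]): 3
  v6 (integer in [3..9]): 7
Product = 8 * 4 * 2 * 2 * 3 * 7 = 2688

2688


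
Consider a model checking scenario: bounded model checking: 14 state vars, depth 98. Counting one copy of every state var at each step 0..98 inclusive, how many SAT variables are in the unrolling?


BMC unrolls to depth k, creating one copy of each state var for steps 0..k.
Step count = 98 + 1 = 99 (steps 0 through 98)
Vars per step = 14
Total = 14 * 99 = 1386

1386


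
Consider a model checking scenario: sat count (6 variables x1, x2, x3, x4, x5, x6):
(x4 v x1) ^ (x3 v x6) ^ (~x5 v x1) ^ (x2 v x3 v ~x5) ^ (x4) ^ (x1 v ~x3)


CNF with 6 clauses over 6 vars (64 assignments).
An assignment satisfies CNF iff every clause has >=1 true literal.
Check each row (bits = x1,x2,x3,x4,x5,x6; clause T/F shown):
  row 0 [000000]: clauses=FFTTFT -> 0
  row 1 [000001]: clauses=FTTTFT -> 0
  row 2 [000010]: clauses=FFFFFT -> 0
  row 3 [000011]: clauses=FTFFFT -> 0
  row 4 [000100]: clauses=TFTTTT -> 0
  (every remaining row is evaluated the same way; all 64 results are listed next)
Full result column, 8 rows per line (x1,x2,x3 fixed per line; x4,x5,x6 runs 000..111 left to right):
  rows 0-7 [x1,x2,x3=000]: 00000100  (ones: 1)
  rows 8-15 [x1,x2,x3=001]: 00000000  (ones: 0)
  rows 16-23 [x1,x2,x3=010]: 00000100  (ones: 1)
  rows 24-31 [x1,x2,x3=011]: 00000000  (ones: 0)
  rows 32-39 [x1,x2,x3=100]: 00000100  (ones: 1)
  rows 40-47 [x1,x2,x3=101]: 00001111  (ones: 4)
  rows 48-55 [x1,x2,x3=110]: 00000101  (ones: 2)
  rows 56-63 [x1,x2,x3=111]: 00001111  (ones: 4)
Satisfying assignments = 1+0+1+0+1+4+2+4 = 13

13


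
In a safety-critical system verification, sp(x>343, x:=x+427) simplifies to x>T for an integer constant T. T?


Formula: sp(P, x:=E) = exists old_x. (x = E[old_x/x]) AND P[old_x/x] (old_x is the value of x before the assignment; eliminate old_x by solving x = E[old_x/x] for old_x)
Step 1: Precondition P: x>343, i.e. old_x > 343
Step 2: Assignment gives x = old_x + 427, so old_x = x - 427
Step 3: Substitute into P: x - 427 > 343
Step 4: Simplify: x > 343+427 = 770

770


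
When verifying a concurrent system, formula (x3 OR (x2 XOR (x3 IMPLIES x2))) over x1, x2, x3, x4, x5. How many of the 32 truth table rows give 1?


Formula: (x3 OR (x2 XOR (x3 IMPLIES x2))) over 5 vars (32 rows)
Evaluate each row (x1, x2, x3, x4, x5 as bits, MSB first):
  row 0 [00000]: (0 OR (0 XOR (0 IMPLIES 0))) -> 1
  row 1 [00001]: (0 OR (0 XOR (0 IMPLIES 0))) -> 1
  row 2 [00010]: (0 OR (0 XOR (0 IMPLIES 0))) -> 1
  row 3 [00011]: (0 OR (0 XOR (0 IMPLIES 0))) -> 1
  row 4 [00100]: (1 OR (0 XOR (1 IMPLIES 0))) -> 1
  row 5 [00101]: (1 OR (0 XOR (1 IMPLIES 0))) -> 1
  row 6 [00110]: (1 OR (0 XOR (1 IMPLIES 0))) -> 1
  row 7 [00111]: (1 OR (0 XOR (1 IMPLIES 0))) -> 1
  row 8 [01000]: (0 OR (1 XOR (0 IMPLIES 1))) -> 0
  row 9 [01001]: (0 OR (1 XOR (0 IMPLIES 1))) -> 0
  row 10 [01010]: (0 OR (1 XOR (0 IMPLIES 1))) -> 0
  row 11 [01011]: (0 OR (1 XOR (0 IMPLIES 1))) -> 0
  row 12 [01100]: (1 OR (1 XOR (1 IMPLIES 1))) -> 1
  row 13 [01101]: (1 OR (1 XOR (1 IMPLIES 1))) -> 1
  row 14 [01110]: (1 OR (1 XOR (1 IMPLIES 1))) -> 1
  row 15 [01111]: (1 OR (1 XOR (1 IMPLIES 1))) -> 1
  row 16 [10000]: (0 OR (0 XOR (0 IMPLIES 0))) -> 1
  row 17 [10001]: (0 OR (0 XOR (0 IMPLIES 0))) -> 1
  row 18 [10010]: (0 OR (0 XOR (0 IMPLIES 0))) -> 1
  row 19 [10011]: (0 OR (0 XOR (0 IMPLIES 0))) -> 1
  row 20 [10100]: (1 OR (0 XOR (1 IMPLIES 0))) -> 1
  row 21 [10101]: (1 OR (0 XOR (1 IMPLIES 0))) -> 1
  row 22 [10110]: (1 OR (0 XOR (1 IMPLIES 0))) -> 1
  row 23 [10111]: (1 OR (0 XOR (1 IMPLIES 0))) -> 1
  row 24 [11000]: (0 OR (1 XOR (0 IMPLIES 1))) -> 0
  row 25 [11001]: (0 OR (1 XOR (0 IMPLIES 1))) -> 0
  row 26 [11010]: (0 OR (1 XOR (0 IMPLIES 1))) -> 0
  row 27 [11011]: (0 OR (1 XOR (0 IMPLIES 1))) -> 0
  row 28 [11100]: (1 OR (1 XOR (1 IMPLIES 1))) -> 1
  row 29 [11101]: (1 OR (1 XOR (1 IMPLIES 1))) -> 1
  row 30 [11110]: (1 OR (1 XOR (1 IMPLIES 1))) -> 1
  row 31 [11111]: (1 OR (1 XOR (1 IMPLIES 1))) -> 1
Full result column, 8 rows per line (x1,x2 fixed per line; x3,x4,x5 runs 000..111 left to right):
  rows 0-7 [x1,x2=00]: 11111111  (ones: 8)
  rows 8-15 [x1,x2=01]: 00001111  (ones: 4)
  rows 16-23 [x1,x2=10]: 11111111  (ones: 8)
  rows 24-31 [x1,x2=11]: 00001111  (ones: 4)
Count of 1-rows = 8+4+8+4 = 24

24


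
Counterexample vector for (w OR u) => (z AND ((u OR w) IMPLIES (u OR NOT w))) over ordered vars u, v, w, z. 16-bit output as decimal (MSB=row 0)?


F1 = (w OR u)
F2 = (z AND ((u OR w) IMPLIES (u OR NOT w)))
Counterexample to F1=>F2 is where F1=1 and F2=0.
Evaluate each row (bits = u,v,w,z, MSB first):
  row 0 [0000]: F1=0 F2=0 -> F1&~F2 -> 0
  row 1 [0001]: F1=0 F2=1 -> F1&~F2 -> 0
  row 2 [0010]: F1=1 F2=0 -> F1&~F2 -> 1
  row 3 [0011]: F1=1 F2=0 -> F1&~F2 -> 1
  row 4 [0100]: F1=0 F2=0 -> F1&~F2 -> 0
  row 5 [0101]: F1=0 F2=1 -> F1&~F2 -> 0
  row 6 [0110]: F1=1 F2=0 -> F1&~F2 -> 1
  row 7 [0111]: F1=1 F2=0 -> F1&~F2 -> 1
  row 8 [1000]: F1=1 F2=0 -> F1&~F2 -> 1
  row 9 [1001]: F1=1 F2=1 -> F1&~F2 -> 0
  row 10 [1010]: F1=1 F2=0 -> F1&~F2 -> 1
  row 11 [1011]: F1=1 F2=1 -> F1&~F2 -> 0
  row 12 [1100]: F1=1 F2=0 -> F1&~F2 -> 1
  row 13 [1101]: F1=1 F2=1 -> F1&~F2 -> 0
  row 14 [1110]: F1=1 F2=0 -> F1&~F2 -> 1
  row 15 [1111]: F1=1 F2=1 -> F1&~F2 -> 0
Full result column, 4 rows per line (u,v fixed per line; w,z runs 00..11 left to right):
  rows 0-3 [u,v=00]: 0011  = hex 3
  rows 4-7 [u,v=01]: 0011  = hex 3
  rows 8-11 [u,v=10]: 1010  = hex A
  rows 12-15 [u,v=11]: 1010  = hex A
Counterexample vector (row 0 .. row 15) = 0011001110101010
Output column grouped in 4s = 0011 0011 1010 1010 = 0x33AA
Convert to decimal digit by digit (value = value*16 + digit):
  3 -> 3
  3*16 + 3 = 51
  51*16 + 10 (A) = 826
  826*16 + 10 (A) = 13226
Decimal = 13226

13226


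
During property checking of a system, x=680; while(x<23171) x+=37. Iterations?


Step 1: x goes from 680 toward 23171 by 37; the body runs while x<23171, so iterations = ceil((bound-start)/step)
Step 2: Distance=22491
Step 3: ceil(22491/37)=608

608


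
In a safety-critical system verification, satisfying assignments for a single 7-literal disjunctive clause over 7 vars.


Step 1: Total=2^7=128
Step 2: Unsat when all 7 false: 2^0=1
Step 3: Sat=128-1=127

127


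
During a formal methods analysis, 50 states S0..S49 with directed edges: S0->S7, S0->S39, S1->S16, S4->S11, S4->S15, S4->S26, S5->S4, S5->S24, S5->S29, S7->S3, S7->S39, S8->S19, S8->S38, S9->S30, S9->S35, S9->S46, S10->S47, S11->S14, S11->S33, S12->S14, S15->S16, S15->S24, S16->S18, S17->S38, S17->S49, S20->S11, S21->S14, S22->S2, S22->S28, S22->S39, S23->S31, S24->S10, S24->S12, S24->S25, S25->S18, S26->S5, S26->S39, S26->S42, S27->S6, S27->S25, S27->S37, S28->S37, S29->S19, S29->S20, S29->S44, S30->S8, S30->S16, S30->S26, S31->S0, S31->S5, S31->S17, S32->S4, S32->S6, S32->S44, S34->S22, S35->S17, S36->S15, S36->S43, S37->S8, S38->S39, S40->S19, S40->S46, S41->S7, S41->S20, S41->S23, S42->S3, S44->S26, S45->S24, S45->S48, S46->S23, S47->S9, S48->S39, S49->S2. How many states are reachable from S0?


BFS from S0:
  layer 0: {S0}
  layer 1: {S7, S39}
  layer 2: {S3}
Reachable set: {S0, S3, S7, S39}
Count = 4

4


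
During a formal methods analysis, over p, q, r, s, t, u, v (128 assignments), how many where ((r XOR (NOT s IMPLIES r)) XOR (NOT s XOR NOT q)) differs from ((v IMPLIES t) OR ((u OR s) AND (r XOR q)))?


F1 = ((r XOR (NOT s IMPLIES r)) XOR (NOT s XOR NOT q))
F2 = ((v IMPLIES t) OR ((u OR s) AND (r XOR q)))
Evaluate both on each of 128 rows (bits = p,q,r,s,t,u,v):
  row 0 [0000000]: F1=0 F2=1 (differ) -> 1
  row 1 [0000001]: F1=0 F2=0 -> 0
  row 2 [0000010]: F1=0 F2=1 (differ) -> 1
  row 3 [0000011]: F1=0 F2=0 -> 0
  row 4 [0000100]: F1=0 F2=1 (differ) -> 1
  (every remaining row is evaluated the same way; all 128 results are listed next)
Full result column, 8 rows per line (p,q,r,s fixed per line; t,u,v runs 000..111 left to right):
  rows 0-7 [p,q,r,s=0000]: 10101111  (ones: 6)
  rows 8-15 [p,q,r,s=0001]: 10101111  (ones: 6)
  rows 16-23 [p,q,r,s=0010]: 10111111  (ones: 7)
  rows 24-31 [p,q,r,s=0011]: 00000000  (ones: 0)
  rows 32-39 [p,q,r,s=0100]: 01000000  (ones: 1)
  rows 40-47 [p,q,r,s=0101]: 00000000  (ones: 0)
  rows 48-55 [p,q,r,s=0110]: 01010000  (ones: 2)
  rows 56-63 [p,q,r,s=0111]: 10101111  (ones: 6)
  rows 64-71 [p,q,r,s=1000]: 10101111  (ones: 6)
  rows 72-79 [p,q,r,s=1001]: 10101111  (ones: 6)
  rows 80-87 [p,q,r,s=1010]: 10111111  (ones: 7)
  rows 88-95 [p,q,r,s=1011]: 00000000  (ones: 0)
  rows 96-103 [p,q,r,s=1100]: 01000000  (ones: 1)
  rows 104-111 [p,q,r,s=1101]: 00000000  (ones: 0)
  rows 112-119 [p,q,r,s=1110]: 01010000  (ones: 2)
  rows 120-127 [p,q,r,s=1111]: 10101111  (ones: 6)
Disagreements = 6+6+7+0+1+0+2+6+6+6+7+0+1+0+2+6 = 56

56


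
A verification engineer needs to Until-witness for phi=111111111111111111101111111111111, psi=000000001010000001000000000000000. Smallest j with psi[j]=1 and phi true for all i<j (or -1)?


(phi U psi) at 0: need smallest j with psi[j]=1 and phi[i]=1 for all i in [0,j).
Scan from step 0:
  step 0: phi=1, psi=0 -> continue
  step 1: phi=1, psi=0 -> continue
  step 2: phi=1, psi=0 -> continue
  step 3: phi=1, psi=0 -> continue
  step 8: psi=1 and phi held for [0,8) -> witness found
Witness step = 8

8


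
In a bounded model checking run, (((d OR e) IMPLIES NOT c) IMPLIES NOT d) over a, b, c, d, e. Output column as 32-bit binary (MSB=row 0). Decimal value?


Formula: (((d OR e) IMPLIES NOT c) IMPLIES NOT d) over a, b, c, d, e (32 rows)
Evaluate each row (bits = a,b,c,d,e, MSB first):
  row 0 [00000]: (((0 OR 0) IMPLIES NOT 0) IMPLIES NOT 0) -> 1
  row 1 [00001]: (((0 OR 1) IMPLIES NOT 0) IMPLIES NOT 0) -> 1
  row 2 [00010]: (((1 OR 0) IMPLIES NOT 0) IMPLIES NOT 1) -> 0
  row 3 [00011]: (((1 OR 1) IMPLIES NOT 0) IMPLIES NOT 1) -> 0
  row 4 [00100]: (((0 OR 0) IMPLIES NOT 1) IMPLIES NOT 0) -> 1
  row 5 [00101]: (((0 OR 1) IMPLIES NOT 1) IMPLIES NOT 0) -> 1
  row 6 [00110]: (((1 OR 0) IMPLIES NOT 1) IMPLIES NOT 1) -> 1
  row 7 [00111]: (((1 OR 1) IMPLIES NOT 1) IMPLIES NOT 1) -> 1
  row 8 [01000]: (((0 OR 0) IMPLIES NOT 0) IMPLIES NOT 0) -> 1
  row 9 [01001]: (((0 OR 1) IMPLIES NOT 0) IMPLIES NOT 0) -> 1
  row 10 [01010]: (((1 OR 0) IMPLIES NOT 0) IMPLIES NOT 1) -> 0
  row 11 [01011]: (((1 OR 1) IMPLIES NOT 0) IMPLIES NOT 1) -> 0
  row 12 [01100]: (((0 OR 0) IMPLIES NOT 1) IMPLIES NOT 0) -> 1
  row 13 [01101]: (((0 OR 1) IMPLIES NOT 1) IMPLIES NOT 0) -> 1
  row 14 [01110]: (((1 OR 0) IMPLIES NOT 1) IMPLIES NOT 1) -> 1
  row 15 [01111]: (((1 OR 1) IMPLIES NOT 1) IMPLIES NOT 1) -> 1
  row 16 [10000]: (((0 OR 0) IMPLIES NOT 0) IMPLIES NOT 0) -> 1
  row 17 [10001]: (((0 OR 1) IMPLIES NOT 0) IMPLIES NOT 0) -> 1
  row 18 [10010]: (((1 OR 0) IMPLIES NOT 0) IMPLIES NOT 1) -> 0
  row 19 [10011]: (((1 OR 1) IMPLIES NOT 0) IMPLIES NOT 1) -> 0
  row 20 [10100]: (((0 OR 0) IMPLIES NOT 1) IMPLIES NOT 0) -> 1
  row 21 [10101]: (((0 OR 1) IMPLIES NOT 1) IMPLIES NOT 0) -> 1
  row 22 [10110]: (((1 OR 0) IMPLIES NOT 1) IMPLIES NOT 1) -> 1
  row 23 [10111]: (((1 OR 1) IMPLIES NOT 1) IMPLIES NOT 1) -> 1
  row 24 [11000]: (((0 OR 0) IMPLIES NOT 0) IMPLIES NOT 0) -> 1
  row 25 [11001]: (((0 OR 1) IMPLIES NOT 0) IMPLIES NOT 0) -> 1
  row 26 [11010]: (((1 OR 0) IMPLIES NOT 0) IMPLIES NOT 1) -> 0
  row 27 [11011]: (((1 OR 1) IMPLIES NOT 0) IMPLIES NOT 1) -> 0
  row 28 [11100]: (((0 OR 0) IMPLIES NOT 1) IMPLIES NOT 0) -> 1
  row 29 [11101]: (((0 OR 1) IMPLIES NOT 1) IMPLIES NOT 0) -> 1
  row 30 [11110]: (((1 OR 0) IMPLIES NOT 1) IMPLIES NOT 1) -> 1
  row 31 [11111]: (((1 OR 1) IMPLIES NOT 1) IMPLIES NOT 1) -> 1
Full result column, 4 rows per line (a,b,c fixed per line; d,e runs 00..11 left to right):
  rows 0-3 [a,b,c=000]: 1100  = hex C
  rows 4-7 [a,b,c=001]: 1111  = hex F
  rows 8-11 [a,b,c=010]: 1100  = hex C
  rows 12-15 [a,b,c=011]: 1111  = hex F
  rows 16-19 [a,b,c=100]: 1100  = hex C
  rows 20-23 [a,b,c=101]: 1111  = hex F
  rows 24-27 [a,b,c=110]: 1100  = hex C
  rows 28-31 [a,b,c=111]: 1111  = hex F
Output column (row 0 .. row 31) = 11001111110011111100111111001111
Output column grouped in 4s = 1100 1111 1100 1111 1100 1111 1100 1111 = 0xCFCFCFCF
Convert to decimal digit by digit (value = value*16 + digit):
  C -> 12
  12*16 + 15 (F) = 207
  207*16 + 12 (C) = 3324
  3324*16 + 15 (F) = 53199
  53199*16 + 12 (C) = 851196
  851196*16 + 15 (F) = 13619151
  13619151*16 + 12 (C) = 217906428
  217906428*16 + 15 (F) = 3486502863
Decimal = 3486502863

3486502863


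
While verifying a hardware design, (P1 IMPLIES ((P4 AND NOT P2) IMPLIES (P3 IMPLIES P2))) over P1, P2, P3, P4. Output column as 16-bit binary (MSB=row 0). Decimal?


Formula: (P1 IMPLIES ((P4 AND NOT P2) IMPLIES (P3 IMPLIES P2))) over P1, P2, P3, P4 (16 rows)
Evaluate each row (bits = P1,P2,P3,P4, MSB first):
  row 0 [0000]: (0 IMPLIES ((0 AND NOT 0) IMPLIES (0 IMPLIES 0))) -> 1
  row 1 [0001]: (0 IMPLIES ((1 AND NOT 0) IMPLIES (0 IMPLIES 0))) -> 1
  row 2 [0010]: (0 IMPLIES ((0 AND NOT 0) IMPLIES (1 IMPLIES 0))) -> 1
  row 3 [0011]: (0 IMPLIES ((1 AND NOT 0) IMPLIES (1 IMPLIES 0))) -> 1
  row 4 [0100]: (0 IMPLIES ((0 AND NOT 1) IMPLIES (0 IMPLIES 1))) -> 1
  row 5 [0101]: (0 IMPLIES ((1 AND NOT 1) IMPLIES (0 IMPLIES 1))) -> 1
  row 6 [0110]: (0 IMPLIES ((0 AND NOT 1) IMPLIES (1 IMPLIES 1))) -> 1
  row 7 [0111]: (0 IMPLIES ((1 AND NOT 1) IMPLIES (1 IMPLIES 1))) -> 1
  row 8 [1000]: (1 IMPLIES ((0 AND NOT 0) IMPLIES (0 IMPLIES 0))) -> 1
  row 9 [1001]: (1 IMPLIES ((1 AND NOT 0) IMPLIES (0 IMPLIES 0))) -> 1
  row 10 [1010]: (1 IMPLIES ((0 AND NOT 0) IMPLIES (1 IMPLIES 0))) -> 1
  row 11 [1011]: (1 IMPLIES ((1 AND NOT 0) IMPLIES (1 IMPLIES 0))) -> 0
  row 12 [1100]: (1 IMPLIES ((0 AND NOT 1) IMPLIES (0 IMPLIES 1))) -> 1
  row 13 [1101]: (1 IMPLIES ((1 AND NOT 1) IMPLIES (0 IMPLIES 1))) -> 1
  row 14 [1110]: (1 IMPLIES ((0 AND NOT 1) IMPLIES (1 IMPLIES 1))) -> 1
  row 15 [1111]: (1 IMPLIES ((1 AND NOT 1) IMPLIES (1 IMPLIES 1))) -> 1
Full result column, 4 rows per line (P1,P2 fixed per line; P3,P4 runs 00..11 left to right):
  rows 0-3 [P1,P2=00]: 1111  = hex F
  rows 4-7 [P1,P2=01]: 1111  = hex F
  rows 8-11 [P1,P2=10]: 1110  = hex E
  rows 12-15 [P1,P2=11]: 1111  = hex F
Output column (row 0 .. row 15) = 1111111111101111
Output column grouped in 4s = 1111 1111 1110 1111 = 0xFFEF
Convert to decimal digit by digit (value = value*16 + digit):
  F -> 15
  15*16 + 15 (F) = 255
  255*16 + 14 (E) = 4094
  4094*16 + 15 (F) = 65519
Decimal = 65519

65519


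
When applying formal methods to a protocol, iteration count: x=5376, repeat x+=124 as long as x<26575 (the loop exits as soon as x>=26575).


Step 1: x goes from 5376 toward 26575 by 124; the body runs while x<26575, so iterations = ceil((bound-start)/step)
Step 2: Distance=21199
Step 3: ceil(21199/124)=171

171


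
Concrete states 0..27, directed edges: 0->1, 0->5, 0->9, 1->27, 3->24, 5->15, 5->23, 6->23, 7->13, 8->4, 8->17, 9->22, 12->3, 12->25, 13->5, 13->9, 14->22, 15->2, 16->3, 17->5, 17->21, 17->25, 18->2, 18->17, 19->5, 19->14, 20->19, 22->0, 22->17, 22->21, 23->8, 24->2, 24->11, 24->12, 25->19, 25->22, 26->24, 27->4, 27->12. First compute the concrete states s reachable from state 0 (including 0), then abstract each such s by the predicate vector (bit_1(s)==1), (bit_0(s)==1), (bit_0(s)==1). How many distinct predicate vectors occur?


BFS from 0:
Concrete reachable: {0, 1, 2, 3, 4, 5, 8, 9, 11, 12, 14, 15, 17, 19, 21, 22, 23, 24, 25, 27}
Abstract via predicates (bit_1(s)==1), (bit_0(s)==1), (bit_0(s)==1):
  (0,0,0) <- {0, 4, 8, 12, 24}
  (0,1,1) <- {1, 5, 9, 17, 21, 25}
  (1,0,0) <- {2, 14, 22}
  (1,1,1) <- {3, 11, 15, 19, 23, 27}
Distinct abstract states = 4

4


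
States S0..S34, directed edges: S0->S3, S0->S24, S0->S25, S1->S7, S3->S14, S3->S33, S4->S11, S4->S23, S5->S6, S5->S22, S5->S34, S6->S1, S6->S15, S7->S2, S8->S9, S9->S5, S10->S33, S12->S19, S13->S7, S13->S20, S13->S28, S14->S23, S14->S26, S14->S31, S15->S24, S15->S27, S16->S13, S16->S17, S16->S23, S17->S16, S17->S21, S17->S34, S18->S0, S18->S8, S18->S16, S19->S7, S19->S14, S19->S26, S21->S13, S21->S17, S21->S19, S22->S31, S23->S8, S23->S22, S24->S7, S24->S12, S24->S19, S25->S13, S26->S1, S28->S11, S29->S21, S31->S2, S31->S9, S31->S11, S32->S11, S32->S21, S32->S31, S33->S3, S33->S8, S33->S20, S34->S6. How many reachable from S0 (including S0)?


BFS from S0:
  layer 0: {S0}
  layer 1: {S3, S24, S25}
  layer 2: {S7, S12, S13, S14, S19, S33}
  layer 3: {S2, S8, S20, S23, S26, S28, S31}
  layer 4: {S1, S9, S11, S22}
  layer 5: {S5}
  layer 6: {S6, S34}
  layer 7: {S15}
  layer 8: {S27}
Reachable set: {S0, S1, S2, S3, S5, S6, S7, S8, S9, S11, S12, S13, S14, S15, S19, S20, S22, S23, S24, S25, S26, S27, S28, S31, S33, S34}
Count = 26

26


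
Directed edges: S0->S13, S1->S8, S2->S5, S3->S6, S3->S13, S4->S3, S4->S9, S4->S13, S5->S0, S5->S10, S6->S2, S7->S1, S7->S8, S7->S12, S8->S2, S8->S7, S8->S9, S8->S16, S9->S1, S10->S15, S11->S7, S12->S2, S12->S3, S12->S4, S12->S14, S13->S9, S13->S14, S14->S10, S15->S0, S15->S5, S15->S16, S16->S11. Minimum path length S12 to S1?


BFS layer-by-layer from S12:
  dist 0: {S12}
  dist 1: {S2, S3, S4, S14}
  dist 2: {S5, S6, S9, S10, S13}
  dist 3: {S0, S1, S15}
  -> S1 reached at distance 3
Shortest path length = 3

3


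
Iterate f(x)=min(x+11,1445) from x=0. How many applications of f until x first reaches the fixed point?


Step 1: x=0, cap=1445, increment=11
Step 2: x grows by 11 each step until capped at 1445; fixed point is x=1445
Step 3: iterations = ceil(1445/11) = 132

132


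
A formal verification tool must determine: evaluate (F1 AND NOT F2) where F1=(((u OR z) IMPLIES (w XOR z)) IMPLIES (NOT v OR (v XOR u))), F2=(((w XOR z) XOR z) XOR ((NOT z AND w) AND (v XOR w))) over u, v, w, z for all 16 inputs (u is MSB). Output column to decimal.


F1 = (((u OR z) IMPLIES (w XOR z)) IMPLIES (NOT v OR (v XOR u)))
F2 = (((w XOR z) XOR z) XOR ((NOT z AND w) AND (v XOR w)))
Counterexample to F1=>F2 is where F1=1 and F2=0.
Evaluate each row (bits = u,v,w,z, MSB first):
  row 0 [0000]: F1=1 F2=0 -> F1&~F2 -> 1
  row 1 [0001]: F1=1 F2=0 -> F1&~F2 -> 1
  row 2 [0010]: F1=1 F2=0 -> F1&~F2 -> 1
  row 3 [0011]: F1=1 F2=1 -> F1&~F2 -> 0
  row 4 [0100]: F1=1 F2=0 -> F1&~F2 -> 1
  row 5 [0101]: F1=1 F2=0 -> F1&~F2 -> 1
  row 6 [0110]: F1=1 F2=1 -> F1&~F2 -> 0
  row 7 [0111]: F1=1 F2=1 -> F1&~F2 -> 0
  row 8 [1000]: F1=1 F2=0 -> F1&~F2 -> 1
  row 9 [1001]: F1=1 F2=0 -> F1&~F2 -> 1
  row 10 [1010]: F1=1 F2=0 -> F1&~F2 -> 1
  row 11 [1011]: F1=1 F2=1 -> F1&~F2 -> 0
  row 12 [1100]: F1=1 F2=0 -> F1&~F2 -> 1
  row 13 [1101]: F1=0 F2=0 -> F1&~F2 -> 0
  row 14 [1110]: F1=0 F2=1 -> F1&~F2 -> 0
  row 15 [1111]: F1=1 F2=1 -> F1&~F2 -> 0
Full result column, 4 rows per line (u,v fixed per line; w,z runs 00..11 left to right):
  rows 0-3 [u,v=00]: 1110  = hex E
  rows 4-7 [u,v=01]: 1100  = hex C
  rows 8-11 [u,v=10]: 1110  = hex E
  rows 12-15 [u,v=11]: 1000  = hex 8
Counterexample vector (row 0 .. row 15) = 1110110011101000
Output column grouped in 4s = 1110 1100 1110 1000 = 0xECE8
Convert to decimal digit by digit (value = value*16 + digit):
  E -> 14
  14*16 + 12 (C) = 236
  236*16 + 14 (E) = 3790
  3790*16 + 8 = 60648
Decimal = 60648

60648


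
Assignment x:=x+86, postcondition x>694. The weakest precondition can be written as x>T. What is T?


Formula: wp(x:=E, P) = P[E/x] (substitute E for x in postcondition)
Step 1: Postcondition: x>694
Step 2: Substitute x+86 for x: x+86>694
Step 3: Solve for x: x > 694-86 = 608

608


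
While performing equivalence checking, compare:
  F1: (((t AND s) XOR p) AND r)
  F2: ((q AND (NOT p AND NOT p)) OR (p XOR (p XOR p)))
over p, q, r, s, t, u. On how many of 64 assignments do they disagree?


F1 = (((t AND s) XOR p) AND r)
F2 = ((q AND (NOT p AND NOT p)) OR (p XOR (p XOR p)))
Evaluate both on each of 64 rows (bits = p,q,r,s,t,u):
  row 0 [000000]: F1=0 F2=0 -> 0
  row 1 [000001]: F1=0 F2=0 -> 0
  row 2 [000010]: F1=0 F2=0 -> 0
  row 3 [000011]: F1=0 F2=0 -> 0
  row 4 [000100]: F1=0 F2=0 -> 0
  (every remaining row is evaluated the same way; all 64 results are listed next)
Full result column, 8 rows per line (p,q,r fixed per line; s,t,u runs 000..111 left to right):
  rows 0-7 [p,q,r=000]: 00000000  (ones: 0)
  rows 8-15 [p,q,r=001]: 00000011  (ones: 2)
  rows 16-23 [p,q,r=010]: 11111111  (ones: 8)
  rows 24-31 [p,q,r=011]: 11111100  (ones: 6)
  rows 32-39 [p,q,r=100]: 11111111  (ones: 8)
  rows 40-47 [p,q,r=101]: 00000011  (ones: 2)
  rows 48-55 [p,q,r=110]: 11111111  (ones: 8)
  rows 56-63 [p,q,r=111]: 00000011  (ones: 2)
Disagreements = 0+2+8+6+8+2+8+2 = 36

36


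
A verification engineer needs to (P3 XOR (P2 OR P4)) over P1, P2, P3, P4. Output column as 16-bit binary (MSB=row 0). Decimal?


Formula: (P3 XOR (P2 OR P4)) over P1, P2, P3, P4 (16 rows)
Evaluate each row (bits = P1,P2,P3,P4, MSB first):
  row 0 [0000]: (0 XOR (0 OR 0)) -> 0
  row 1 [0001]: (0 XOR (0 OR 1)) -> 1
  row 2 [0010]: (1 XOR (0 OR 0)) -> 1
  row 3 [0011]: (1 XOR (0 OR 1)) -> 0
  row 4 [0100]: (0 XOR (1 OR 0)) -> 1
  row 5 [0101]: (0 XOR (1 OR 1)) -> 1
  row 6 [0110]: (1 XOR (1 OR 0)) -> 0
  row 7 [0111]: (1 XOR (1 OR 1)) -> 0
  row 8 [1000]: (0 XOR (0 OR 0)) -> 0
  row 9 [1001]: (0 XOR (0 OR 1)) -> 1
  row 10 [1010]: (1 XOR (0 OR 0)) -> 1
  row 11 [1011]: (1 XOR (0 OR 1)) -> 0
  row 12 [1100]: (0 XOR (1 OR 0)) -> 1
  row 13 [1101]: (0 XOR (1 OR 1)) -> 1
  row 14 [1110]: (1 XOR (1 OR 0)) -> 0
  row 15 [1111]: (1 XOR (1 OR 1)) -> 0
Full result column, 4 rows per line (P1,P2 fixed per line; P3,P4 runs 00..11 left to right):
  rows 0-3 [P1,P2=00]: 0110  = hex 6
  rows 4-7 [P1,P2=01]: 1100  = hex C
  rows 8-11 [P1,P2=10]: 0110  = hex 6
  rows 12-15 [P1,P2=11]: 1100  = hex C
Output column (row 0 .. row 15) = 0110110001101100
Output column grouped in 4s = 0110 1100 0110 1100 = 0x6C6C
Convert to decimal digit by digit (value = value*16 + digit):
  6 -> 6
  6*16 + 12 (C) = 108
  108*16 + 6 = 1734
  1734*16 + 12 (C) = 27756
Decimal = 27756

27756


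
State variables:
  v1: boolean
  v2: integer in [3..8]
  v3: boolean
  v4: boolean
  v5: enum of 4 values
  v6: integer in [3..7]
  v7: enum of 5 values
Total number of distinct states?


State space = product of domain sizes of all variables.
Domain sizes:
  v1 (boolean): 2
  v2 (integer in [3..8]): 6
  v3 (boolean): 2
  v4 (boolean): 2
  v5 (enum of 4 values): 4
  v6 (integer in [3..7]): 5
  v7 (enum of 5 values): 5
Product = 2 * 6 * 2 * 2 * 4 * 5 * 5 = 4800

4800


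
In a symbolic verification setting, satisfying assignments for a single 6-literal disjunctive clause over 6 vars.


Step 1: Total=2^6=64
Step 2: Unsat when all 6 false: 2^0=1
Step 3: Sat=64-1=63

63


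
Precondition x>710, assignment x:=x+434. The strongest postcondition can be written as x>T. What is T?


Formula: sp(P, x:=E) = exists old_x. (x = E[old_x/x]) AND P[old_x/x] (old_x is the value of x before the assignment; eliminate old_x by solving x = E[old_x/x] for old_x)
Step 1: Precondition P: x>710, i.e. old_x > 710
Step 2: Assignment gives x = old_x + 434, so old_x = x - 434
Step 3: Substitute into P: x - 434 > 710
Step 4: Simplify: x > 710+434 = 1144

1144


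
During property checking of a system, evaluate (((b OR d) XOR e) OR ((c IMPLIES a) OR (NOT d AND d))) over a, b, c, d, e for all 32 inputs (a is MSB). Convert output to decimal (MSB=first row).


Formula: (((b OR d) XOR e) OR ((c IMPLIES a) OR (NOT d AND d))) over a, b, c, d, e (32 rows)
Evaluate each row (bits = a,b,c,d,e, MSB first):
  row 0 [00000]: (((0 OR 0) XOR 0) OR ((0 IMPLIES 0) OR (NOT 0 AND 0))) -> 1
  row 1 [00001]: (((0 OR 0) XOR 1) OR ((0 IMPLIES 0) OR (NOT 0 AND 0))) -> 1
  row 2 [00010]: (((0 OR 1) XOR 0) OR ((0 IMPLIES 0) OR (NOT 1 AND 1))) -> 1
  row 3 [00011]: (((0 OR 1) XOR 1) OR ((0 IMPLIES 0) OR (NOT 1 AND 1))) -> 1
  row 4 [00100]: (((0 OR 0) XOR 0) OR ((1 IMPLIES 0) OR (NOT 0 AND 0))) -> 0
  row 5 [00101]: (((0 OR 0) XOR 1) OR ((1 IMPLIES 0) OR (NOT 0 AND 0))) -> 1
  row 6 [00110]: (((0 OR 1) XOR 0) OR ((1 IMPLIES 0) OR (NOT 1 AND 1))) -> 1
  row 7 [00111]: (((0 OR 1) XOR 1) OR ((1 IMPLIES 0) OR (NOT 1 AND 1))) -> 0
  row 8 [01000]: (((1 OR 0) XOR 0) OR ((0 IMPLIES 0) OR (NOT 0 AND 0))) -> 1
  row 9 [01001]: (((1 OR 0) XOR 1) OR ((0 IMPLIES 0) OR (NOT 0 AND 0))) -> 1
  row 10 [01010]: (((1 OR 1) XOR 0) OR ((0 IMPLIES 0) OR (NOT 1 AND 1))) -> 1
  row 11 [01011]: (((1 OR 1) XOR 1) OR ((0 IMPLIES 0) OR (NOT 1 AND 1))) -> 1
  row 12 [01100]: (((1 OR 0) XOR 0) OR ((1 IMPLIES 0) OR (NOT 0 AND 0))) -> 1
  row 13 [01101]: (((1 OR 0) XOR 1) OR ((1 IMPLIES 0) OR (NOT 0 AND 0))) -> 0
  row 14 [01110]: (((1 OR 1) XOR 0) OR ((1 IMPLIES 0) OR (NOT 1 AND 1))) -> 1
  row 15 [01111]: (((1 OR 1) XOR 1) OR ((1 IMPLIES 0) OR (NOT 1 AND 1))) -> 0
  row 16 [10000]: (((0 OR 0) XOR 0) OR ((0 IMPLIES 1) OR (NOT 0 AND 0))) -> 1
  row 17 [10001]: (((0 OR 0) XOR 1) OR ((0 IMPLIES 1) OR (NOT 0 AND 0))) -> 1
  row 18 [10010]: (((0 OR 1) XOR 0) OR ((0 IMPLIES 1) OR (NOT 1 AND 1))) -> 1
  row 19 [10011]: (((0 OR 1) XOR 1) OR ((0 IMPLIES 1) OR (NOT 1 AND 1))) -> 1
  row 20 [10100]: (((0 OR 0) XOR 0) OR ((1 IMPLIES 1) OR (NOT 0 AND 0))) -> 1
  row 21 [10101]: (((0 OR 0) XOR 1) OR ((1 IMPLIES 1) OR (NOT 0 AND 0))) -> 1
  row 22 [10110]: (((0 OR 1) XOR 0) OR ((1 IMPLIES 1) OR (NOT 1 AND 1))) -> 1
  row 23 [10111]: (((0 OR 1) XOR 1) OR ((1 IMPLIES 1) OR (NOT 1 AND 1))) -> 1
  row 24 [11000]: (((1 OR 0) XOR 0) OR ((0 IMPLIES 1) OR (NOT 0 AND 0))) -> 1
  row 25 [11001]: (((1 OR 0) XOR 1) OR ((0 IMPLIES 1) OR (NOT 0 AND 0))) -> 1
  row 26 [11010]: (((1 OR 1) XOR 0) OR ((0 IMPLIES 1) OR (NOT 1 AND 1))) -> 1
  row 27 [11011]: (((1 OR 1) XOR 1) OR ((0 IMPLIES 1) OR (NOT 1 AND 1))) -> 1
  row 28 [11100]: (((1 OR 0) XOR 0) OR ((1 IMPLIES 1) OR (NOT 0 AND 0))) -> 1
  row 29 [11101]: (((1 OR 0) XOR 1) OR ((1 IMPLIES 1) OR (NOT 0 AND 0))) -> 1
  row 30 [11110]: (((1 OR 1) XOR 0) OR ((1 IMPLIES 1) OR (NOT 1 AND 1))) -> 1
  row 31 [11111]: (((1 OR 1) XOR 1) OR ((1 IMPLIES 1) OR (NOT 1 AND 1))) -> 1
Full result column, 4 rows per line (a,b,c fixed per line; d,e runs 00..11 left to right):
  rows 0-3 [a,b,c=000]: 1111  = hex F
  rows 4-7 [a,b,c=001]: 0110  = hex 6
  rows 8-11 [a,b,c=010]: 1111  = hex F
  rows 12-15 [a,b,c=011]: 1010  = hex A
  rows 16-19 [a,b,c=100]: 1111  = hex F
  rows 20-23 [a,b,c=101]: 1111  = hex F
  rows 24-27 [a,b,c=110]: 1111  = hex F
  rows 28-31 [a,b,c=111]: 1111  = hex F
Output column (row 0 .. row 31) = 11110110111110101111111111111111
Output column grouped in 4s = 1111 0110 1111 1010 1111 1111 1111 1111 = 0xF6FAFFFF
Convert to decimal digit by digit (value = value*16 + digit):
  F -> 15
  15*16 + 6 = 246
  246*16 + 15 (F) = 3951
  3951*16 + 10 (A) = 63226
  63226*16 + 15 (F) = 1011631
  1011631*16 + 15 (F) = 16186111
  16186111*16 + 15 (F) = 258977791
  258977791*16 + 15 (F) = 4143644671
Decimal = 4143644671

4143644671


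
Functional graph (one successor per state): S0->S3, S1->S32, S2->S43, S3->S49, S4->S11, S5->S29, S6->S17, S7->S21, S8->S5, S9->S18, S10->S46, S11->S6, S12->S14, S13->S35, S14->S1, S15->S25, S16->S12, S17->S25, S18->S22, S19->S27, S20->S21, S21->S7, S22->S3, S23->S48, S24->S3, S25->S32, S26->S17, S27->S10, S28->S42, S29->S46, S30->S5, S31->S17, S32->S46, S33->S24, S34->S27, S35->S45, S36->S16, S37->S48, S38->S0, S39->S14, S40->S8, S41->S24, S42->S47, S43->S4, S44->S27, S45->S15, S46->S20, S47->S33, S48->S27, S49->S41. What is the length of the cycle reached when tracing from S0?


Trace from S0 until a state repeats:
  S0 -> S3 -> S49 -> S41 -> S24 -> S3
S3 first seen at step 1, revisited at step 5.
Cycle length = 5 - 1 = 4

4


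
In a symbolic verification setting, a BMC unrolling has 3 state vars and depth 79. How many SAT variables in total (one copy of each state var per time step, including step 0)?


BMC unrolls to depth k, creating one copy of each state var for steps 0..k.
Step count = 79 + 1 = 80 (steps 0 through 79)
Vars per step = 3
Total = 3 * 80 = 240

240


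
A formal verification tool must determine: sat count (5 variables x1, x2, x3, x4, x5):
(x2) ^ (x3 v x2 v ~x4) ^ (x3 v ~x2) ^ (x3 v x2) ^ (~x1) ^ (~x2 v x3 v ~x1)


CNF with 6 clauses over 5 vars (32 assignments).
An assignment satisfies CNF iff every clause has >=1 true literal.
Check each row (bits = x1,x2,x3,x4,x5; clause T/F shown):
  row 0 [00000]: clauses=FTTFTT -> 0
  row 1 [00001]: clauses=FTTFTT -> 0
  row 2 [00010]: clauses=FFTFTT -> 0
  row 3 [00011]: clauses=FFTFTT -> 0
  row 4 [00100]: clauses=FTTTTT -> 0
  row 5 [00101]: clauses=FTTTTT -> 0
  row 6 [00110]: clauses=FTTTTT -> 0
  row 7 [00111]: clauses=FTTTTT -> 0
  row 8 [01000]: clauses=TTFTTT -> 0
  row 9 [01001]: clauses=TTFTTT -> 0
  row 10 [01010]: clauses=TTFTTT -> 0
  row 11 [01011]: clauses=TTFTTT -> 0
  row 12 [01100]: clauses=TTTTTT -> 1
  row 13 [01101]: clauses=TTTTTT -> 1
  row 14 [01110]: clauses=TTTTTT -> 1
  row 15 [01111]: clauses=TTTTTT -> 1
  row 16 [10000]: clauses=FTTFFT -> 0
  row 17 [10001]: clauses=FTTFFT -> 0
  row 18 [10010]: clauses=FFTFFT -> 0
  row 19 [10011]: clauses=FFTFFT -> 0
  row 20 [10100]: clauses=FTTTFT -> 0
  row 21 [10101]: clauses=FTTTFT -> 0
  row 22 [10110]: clauses=FTTTFT -> 0
  row 23 [10111]: clauses=FTTTFT -> 0
  row 24 [11000]: clauses=TTFTFF -> 0
  row 25 [11001]: clauses=TTFTFF -> 0
  row 26 [11010]: clauses=TTFTFF -> 0
  row 27 [11011]: clauses=TTFTFF -> 0
  row 28 [11100]: clauses=TTTTFT -> 0
  row 29 [11101]: clauses=TTTTFT -> 0
  row 30 [11110]: clauses=TTTTFT -> 0
  row 31 [11111]: clauses=TTTTFT -> 0
Full result column, 8 rows per line (x1,x2 fixed per line; x3,x4,x5 runs 000..111 left to right):
  rows 0-7 [x1,x2=00]: 00000000  (ones: 0)
  rows 8-15 [x1,x2=01]: 00001111  (ones: 4)
  rows 16-23 [x1,x2=10]: 00000000  (ones: 0)
  rows 24-31 [x1,x2=11]: 00000000  (ones: 0)
Satisfying assignments = 0+4+0+0 = 4

4
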